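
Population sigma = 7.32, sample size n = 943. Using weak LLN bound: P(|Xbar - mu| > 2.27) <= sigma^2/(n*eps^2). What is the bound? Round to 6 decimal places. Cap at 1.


bound = min(1, sigma^2/(n*eps^2))
sigma^2 = 7.32^2 = 53.5824
n*eps^2 = 943 * 2.27^2 = 943 * 5.1529 = 4859.1847
sigma^2/(n*eps^2) = 53.5824 / 4859.1847 ≈ 0.01102704

0.011027


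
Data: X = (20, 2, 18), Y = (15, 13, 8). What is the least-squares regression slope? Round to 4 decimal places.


b = sum((xi-xbar)(yi-ybar)) / sum((xi-xbar)^2)
n = 3, xbar = 40/3 ≈ 13.333333, ybar = 36/3 = 12
Sxy = sum((xi-xbar)(yi-ybar)) = -10
Sxx = sum((xi-xbar)^2) = 584/3 ≈ 194.666667
b = Sxy / Sxx = -15/292 ≈ -0.051370

-0.0514


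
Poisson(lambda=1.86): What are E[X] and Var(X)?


E[X] = Var(X) = lambda = 1.86

1.86, 1.86


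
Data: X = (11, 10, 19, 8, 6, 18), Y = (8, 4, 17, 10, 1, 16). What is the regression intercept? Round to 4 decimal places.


a = ybar - b*xbar, where b = sum((xi-xbar)(yi-ybar)) / sum((xi-xbar)^2)
n = 6, xbar = 72/6 = 12, ybar = 56/6 = 28/3 ≈ 9.333333
Sxy = sum((xi-xbar)(yi-ybar)) = 153
Sxx = sum((xi-xbar)^2) = 142
b = Sxy / Sxx = 153/142 ≈ 1.077465
a = 9.333333 - 1.077465 * 12 = -766/213 ≈ -3.596244

-3.5962


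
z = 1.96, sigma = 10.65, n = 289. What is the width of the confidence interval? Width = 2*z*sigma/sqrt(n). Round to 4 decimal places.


width = 2*z*sigma/sqrt(n)
2*z*sigma = 2 * 1.96 * 10.65 = 41.748
sqrt(289) = 17
width = 41.748 / 17 = 10437/4250 ≈ 2.455765

2.4558


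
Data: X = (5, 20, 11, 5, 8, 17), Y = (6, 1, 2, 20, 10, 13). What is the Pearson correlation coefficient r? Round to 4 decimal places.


r = sum((xi-xbar)(yi-ybar)) / sqrt(sum((xi-xbar)^2) * sum((yi-ybar)^2))
n = 6, xbar = 66/6 = 11, ybar = 52/6 = 26/3 ≈ 8.666667
Sxy = sum((xi-xbar)(yi-ybar)) = -99
Sxx = sum((xi-xbar)^2) = 198
Syy = sum((yi-ybar)^2) = 778/3 ≈ 259.333333
sqrt(Sxx*Syy) ≈ 226.600971
r = Sxy / sqrt(Sxx*Syy) = -99 / 226.600971 ≈ -0.436891

-0.4369


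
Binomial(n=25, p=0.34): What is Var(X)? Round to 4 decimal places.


Var = n*p*(1-p) = 25 * 0.34 * 0.66 = 5.61

5.6100


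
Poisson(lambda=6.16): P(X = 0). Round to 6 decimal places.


P = e^(-lam) * lam^k / k!
e^(-6.16) ≈ 0.002112253
lam^k = 6.16^0 = 1
k! = 0! = 1
P = 0.002112253 * 1 / 1 ≈ 0.002112

0.002112


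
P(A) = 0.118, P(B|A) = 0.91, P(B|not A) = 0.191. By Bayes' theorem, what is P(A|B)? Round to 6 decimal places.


P(A|B) = P(B|A)*P(A) / P(B), P(B) = P(B|A)*P(A) + P(B|not A)*P(not A)
P(B|A)*P(A) = 0.91 * 0.118 = 0.10738
P(B|not A)*P(not A) = 0.191 * 0.882 = 0.168462
P(B) = 0.10738 + 0.168462 = 0.275842
P(A|B) = 0.10738 / 0.275842 ≈ 0.38928082

0.389281


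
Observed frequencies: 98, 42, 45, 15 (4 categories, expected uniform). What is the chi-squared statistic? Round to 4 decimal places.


chi2 = sum((O-E)^2/E), E = total/4
total = 200, E = 200/4 = 50
(98 - 50)^2 / 50 = 2304 / 50 = 46.08
(42 - 50)^2 / 50 = 64 / 50 = 1.28
(45 - 50)^2 / 50 = 25 / 50 = 0.5
(15 - 50)^2 / 50 = 1225 / 50 = 24.5
chi2 = 72.36

72.3600


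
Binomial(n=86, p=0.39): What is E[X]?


E[X] = n*p = 86 * 0.39 = 33.54

33.54


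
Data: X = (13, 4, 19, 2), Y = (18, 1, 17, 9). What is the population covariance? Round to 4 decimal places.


Cov = (1/n)*sum((xi-xbar)(yi-ybar))
n = 4, xbar = 38/4 = 9.5, ybar = 45/4 = 11.25
sum((xi-xbar)(yi-ybar)) = 151.5
Cov = 151.5 / 4 = 37.875

37.8750


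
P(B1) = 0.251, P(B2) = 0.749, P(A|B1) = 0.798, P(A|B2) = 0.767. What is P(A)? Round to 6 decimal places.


P(A) = P(A|B1)*P(B1) + P(A|B2)*P(B2)
P(A|B1)*P(B1) = 0.798 * 0.251 = 0.200298
P(A|B2)*P(B2) = 0.767 * 0.749 = 0.574483
P(A) = 0.200298 + 0.574483 = 0.774781

0.774781


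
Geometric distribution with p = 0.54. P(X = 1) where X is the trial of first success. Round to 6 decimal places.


P = (1-p)^(k-1) * p
(1-p)^(k-1) = 0.46^0 = 1
P = 1 * 0.54 = 0.54

0.540000


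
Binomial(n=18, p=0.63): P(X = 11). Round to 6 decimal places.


P = C(n,k) * p^k * (1-p)^(n-k)
C(18,11) = 31824
p^k = 0.63^11 ≈ 0.006205061
(1-p)^(n-k) = 0.37^7 ≈ 0.0009493188
P = 31824 * 0.006205061 * 0.0009493188 ≈ 0.187462

0.187462


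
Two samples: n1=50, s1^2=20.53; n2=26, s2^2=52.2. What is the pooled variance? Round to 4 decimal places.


sp^2 = ((n1-1)*s1^2 + (n2-1)*s2^2)/(n1+n2-2)
(n1-1)*s1^2 = 49 * 20.53 = 1005.97
(n2-1)*s2^2 = 25 * 52.2 = 1305
numerator = 1005.97 + 1305 = 2310.97
n1+n2-2 = 74
sp^2 = 2310.97 / 74 = 231097/7400 ≈ 31.229324

31.2293


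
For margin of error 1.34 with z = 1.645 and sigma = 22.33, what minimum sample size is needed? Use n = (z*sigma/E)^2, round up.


z*sigma/E = 1.645 * 22.33 / 1.34 ≈ 27.412575
(z*sigma/E)^2 ≈ 751.449248
round up: n = 752

752


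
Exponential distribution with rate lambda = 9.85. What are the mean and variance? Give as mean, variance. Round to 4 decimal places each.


mean = 1/lam, var = 1/lam^2
mean = 1 / 9.85 = 20/197 ≈ 0.101523
lam^2 = 9.85^2 = 97.0225
var = 1 / 97.0225 ≈ 0.010307

0.1015, 0.0103


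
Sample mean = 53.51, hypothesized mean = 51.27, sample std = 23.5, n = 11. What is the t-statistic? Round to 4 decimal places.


t = (xbar - mu0) / (s/sqrt(n))
xbar - mu0 = 53.51 - 51.27 = 2.24
sqrt(11) ≈ 3.31662479
s/sqrt(n) = 23.5 / 3.31662479 ≈ 7.08551660
t = 2.24 / 7.08551660 ≈ 0.316138

0.3161


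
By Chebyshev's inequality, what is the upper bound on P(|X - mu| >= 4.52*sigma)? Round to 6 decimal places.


P <= 1/k^2
k^2 = 4.52^2 = 20.4304
1/k^2 = 1 / 20.4304 ≈ 0.04894667

0.048947


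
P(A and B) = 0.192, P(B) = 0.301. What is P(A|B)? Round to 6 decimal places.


P(A|B) = P(A and B) / P(B) = 0.192 / 0.301 = 192/301 ≈ 0.63787375

0.637874


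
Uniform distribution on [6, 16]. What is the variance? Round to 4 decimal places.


Var = (b-a)^2 / 12
(b-a)^2 = (16 - 6)^2 = 100
Var = 100/12 ≈ 8.333333

8.3333


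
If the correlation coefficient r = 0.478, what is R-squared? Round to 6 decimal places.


R^2 = r^2 = (0.478)^2 = 0.228484

0.228484


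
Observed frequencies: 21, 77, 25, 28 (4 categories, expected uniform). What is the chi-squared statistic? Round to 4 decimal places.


chi2 = sum((O-E)^2/E), E = total/4
total = 151, E = 151/4 = 37.75
(21 - 37.75)^2 / 37.75 = 280.5625 / 37.75 = 4489/604 ≈ 7.432119
(77 - 37.75)^2 / 37.75 = 1540.5625 / 37.75 = 24649/604 ≈ 40.809603
(25 - 37.75)^2 / 37.75 = 162.5625 / 37.75 = 2601/604 ≈ 4.306291
(28 - 37.75)^2 / 37.75 = 95.0625 / 37.75 = 1521/604 ≈ 2.518212
chi2 = 8315/151 ≈ 55.066225

55.0662


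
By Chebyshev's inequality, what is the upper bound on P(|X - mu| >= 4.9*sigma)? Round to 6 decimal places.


P <= 1/k^2
k^2 = 4.9^2 = 24.01
1/k^2 = 1 / 24.01 = 100/2401 ≈ 0.04164931

0.041649


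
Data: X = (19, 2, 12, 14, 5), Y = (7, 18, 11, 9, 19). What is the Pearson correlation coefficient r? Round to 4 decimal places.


r = sum((xi-xbar)(yi-ybar)) / sqrt(sum((xi-xbar)^2) * sum((yi-ybar)^2))
n = 5, xbar = 52/5 = 10.4, ybar = 64/5 = 12.8
Sxy = sum((xi-xbar)(yi-ybar)) = -143.6
Sxx = sum((xi-xbar)^2) = 189.2
Syy = sum((yi-ybar)^2) = 116.8
sqrt(Sxx*Syy) ≈ 148.655844
r = Sxy / sqrt(Sxx*Syy) = -143.6 / 148.655844 ≈ -0.965990

-0.9660


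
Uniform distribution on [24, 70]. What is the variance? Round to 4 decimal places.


Var = (b-a)^2 / 12
(b-a)^2 = (70 - 24)^2 = 2116
Var = 2116/12 ≈ 176.333333

176.3333


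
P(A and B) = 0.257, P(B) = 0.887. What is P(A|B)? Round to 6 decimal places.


P(A|B) = P(A and B) / P(B) = 0.257 / 0.887 = 257/887 ≈ 0.28974070

0.289741


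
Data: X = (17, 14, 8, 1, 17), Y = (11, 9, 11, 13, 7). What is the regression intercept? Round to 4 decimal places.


a = ybar - b*xbar, where b = sum((xi-xbar)(yi-ybar)) / sum((xi-xbar)^2)
n = 5, xbar = 57/5 = 11.4, ybar = 51/5 = 10.2
Sxy = sum((xi-xbar)(yi-ybar)) = -48.4
Sxx = sum((xi-xbar)^2) = 189.2
b = Sxy / Sxx = -11/43 ≈ -0.255814
a = 10.2 - (-0.255814) * 11.4 = 564/43 ≈ 13.116279

13.1163


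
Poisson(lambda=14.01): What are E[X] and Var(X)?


E[X] = Var(X) = lambda = 14.01

14.01, 14.01


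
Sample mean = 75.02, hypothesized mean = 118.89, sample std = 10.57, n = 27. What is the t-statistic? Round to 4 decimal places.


t = (xbar - mu0) / (s/sqrt(n))
xbar - mu0 = 75.02 - 118.89 = -43.87
sqrt(27) ≈ 5.19615242
s/sqrt(n) = 10.57 / 5.19615242 ≈ 2.03419745
t = -43.87 / 2.03419745 ≈ -21.566245

-21.5662


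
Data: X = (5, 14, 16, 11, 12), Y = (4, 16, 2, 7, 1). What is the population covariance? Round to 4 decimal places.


Cov = (1/n)*sum((xi-xbar)(yi-ybar))
n = 5, xbar = 58/5 = 11.6, ybar = 30/5 = 6
sum((xi-xbar)(yi-ybar)) = 17
Cov = 17 / 5 = 3.4

3.4000


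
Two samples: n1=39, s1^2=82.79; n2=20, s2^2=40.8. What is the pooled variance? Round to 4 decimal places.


sp^2 = ((n1-1)*s1^2 + (n2-1)*s2^2)/(n1+n2-2)
(n1-1)*s1^2 = 38 * 82.79 = 3146.02
(n2-1)*s2^2 = 19 * 40.8 = 775.2
numerator = 3146.02 + 775.2 = 3921.22
n1+n2-2 = 57
sp^2 = 3921.22 / 57 = 10319/150 ≈ 68.793333

68.7933


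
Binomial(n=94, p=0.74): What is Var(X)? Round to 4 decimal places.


Var = n*p*(1-p) = 94 * 0.74 * 0.26 = 18.0856

18.0856


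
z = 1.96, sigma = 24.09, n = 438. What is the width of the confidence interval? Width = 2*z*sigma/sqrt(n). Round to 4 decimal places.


width = 2*z*sigma/sqrt(n)
2*z*sigma = 2 * 1.96 * 24.09 = 94.4328
sqrt(438) ≈ 20.928450
width = 94.4328 / 20.928450 ≈ 4.512174

4.5122


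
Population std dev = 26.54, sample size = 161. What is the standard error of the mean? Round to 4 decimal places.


SE = sigma / sqrt(n)
sqrt(161) ≈ 12.688578
SE = 26.54 / 12.688578 ≈ 2.091645

2.0916


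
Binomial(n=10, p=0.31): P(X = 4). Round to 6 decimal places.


P = C(n,k) * p^k * (1-p)^(n-k)
C(10,4) = 210
p^k = 0.31^4 = 0.00923521
(1-p)^(n-k) = 0.69^6 ≈ 0.1079182
P = 210 * 0.00923521 * 0.1079182 ≈ 0.209296

0.209296


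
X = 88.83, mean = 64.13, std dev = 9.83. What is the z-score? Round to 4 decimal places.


z = (X - mu) / sigma
X - mu = 88.83 - 64.13 = 24.7
z = 24.7 / 9.83 = 2470/983 ≈ 2.512716

2.5127


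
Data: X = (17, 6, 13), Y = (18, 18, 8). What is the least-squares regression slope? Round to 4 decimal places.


b = sum((xi-xbar)(yi-ybar)) / sum((xi-xbar)^2)
n = 3, xbar = 36/3 = 12, ybar = 44/3 ≈ 14.666667
Sxy = sum((xi-xbar)(yi-ybar)) = -10
Sxx = sum((xi-xbar)^2) = 62
b = Sxy / Sxx = -5/31 ≈ -0.161290

-0.1613


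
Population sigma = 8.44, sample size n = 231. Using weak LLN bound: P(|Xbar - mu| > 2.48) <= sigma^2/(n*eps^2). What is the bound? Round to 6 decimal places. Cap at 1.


bound = min(1, sigma^2/(n*eps^2))
sigma^2 = 8.44^2 = 71.2336
n*eps^2 = 231 * 2.48^2 = 231 * 6.1504 = 1420.7424
sigma^2/(n*eps^2) = 71.2336 / 1420.7424 ≈ 0.05013829

0.050138


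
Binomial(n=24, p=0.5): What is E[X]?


E[X] = n*p = 24 * 0.5 = 12

12


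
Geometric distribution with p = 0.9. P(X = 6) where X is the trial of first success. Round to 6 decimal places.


P = (1-p)^(k-1) * p
(1-p)^(k-1) = 0.1^5 = 0.00001
P = 0.00001 * 0.9 = 0.000009

0.000009


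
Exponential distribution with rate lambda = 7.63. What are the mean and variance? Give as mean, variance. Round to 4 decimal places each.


mean = 1/lam, var = 1/lam^2
mean = 1 / 7.63 = 100/763 ≈ 0.131062
lam^2 = 7.63^2 = 58.2169
var = 1 / 58.2169 ≈ 0.017177

0.1311, 0.0172


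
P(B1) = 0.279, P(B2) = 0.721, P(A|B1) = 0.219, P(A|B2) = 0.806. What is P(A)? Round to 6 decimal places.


P(A) = P(A|B1)*P(B1) + P(A|B2)*P(B2)
P(A|B1)*P(B1) = 0.219 * 0.279 = 0.061101
P(A|B2)*P(B2) = 0.806 * 0.721 = 0.581126
P(A) = 0.061101 + 0.581126 = 0.642227

0.642227


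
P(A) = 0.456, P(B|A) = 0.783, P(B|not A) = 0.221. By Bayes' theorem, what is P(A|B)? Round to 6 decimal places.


P(A|B) = P(B|A)*P(A) / P(B), P(B) = P(B|A)*P(A) + P(B|not A)*P(not A)
P(B|A)*P(A) = 0.783 * 0.456 = 0.357048
P(B|not A)*P(not A) = 0.221 * 0.544 = 0.120224
P(B) = 0.357048 + 0.120224 = 0.477272
P(A|B) = 0.357048 / 0.477272 ≈ 0.74810171

0.748102


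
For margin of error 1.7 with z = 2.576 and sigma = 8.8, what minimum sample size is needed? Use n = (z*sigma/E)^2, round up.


z*sigma/E = 2.576 * 8.8 / 1.7 = 28336/2125 ≈ 13.334588
(z*sigma/E)^2 ≈ 177.811243
round up: n = 178

178


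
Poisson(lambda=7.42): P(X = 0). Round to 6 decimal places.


P = e^(-lam) * lam^k / k!
e^(-7.42) ≈ 0.0005991491
lam^k = 7.42^0 = 1
k! = 0! = 1
P = 0.0005991491 * 1 / 1 ≈ 0.000599

0.000599


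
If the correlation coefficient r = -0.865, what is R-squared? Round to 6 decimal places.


R^2 = r^2 = (-0.865)^2 = 0.748225

0.748225


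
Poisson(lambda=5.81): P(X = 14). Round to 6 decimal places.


P = e^(-lam) * lam^k / k!
e^(-5.81) ≈ 0.002997430
lam^k = 5.81^14 ≈ 49941991162.248110
k! = 14! = 87178291200
P = 0.002997430 * 49941991162.248110 / 87178291200 ≈ 0.001717

0.001717


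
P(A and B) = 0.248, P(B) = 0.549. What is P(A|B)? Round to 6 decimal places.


P(A|B) = P(A and B) / P(B) = 0.248 / 0.549 = 248/549 ≈ 0.45173042

0.451730


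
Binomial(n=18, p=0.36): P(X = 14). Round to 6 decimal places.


P = C(n,k) * p^k * (1-p)^(n-k)
C(18,14) = 3060
p^k = 0.36^14 ≈ 0.0000006140942
(1-p)^(n-k) = 0.64^4 ≈ 0.1677722
P = 3060 * 0.0000006140942 * 0.1677722 ≈ 0.000315

0.000315


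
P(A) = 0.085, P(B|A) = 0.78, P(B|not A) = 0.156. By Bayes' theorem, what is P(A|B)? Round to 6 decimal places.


P(A|B) = P(B|A)*P(A) / P(B), P(B) = P(B|A)*P(A) + P(B|not A)*P(not A)
P(B|A)*P(A) = 0.78 * 0.085 = 0.0663
P(B|not A)*P(not A) = 0.156 * 0.915 = 0.14274
P(B) = 0.0663 + 0.14274 = 0.20904
P(A|B) = 0.0663 / 0.20904 = 85/268 ≈ 0.31716418

0.317164


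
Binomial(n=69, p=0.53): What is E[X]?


E[X] = n*p = 69 * 0.53 = 36.57

36.57


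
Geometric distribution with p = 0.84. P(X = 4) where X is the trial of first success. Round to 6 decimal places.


P = (1-p)^(k-1) * p
(1-p)^(k-1) = 0.16^3 = 0.004096
P = 0.004096 * 0.84 = 0.00344064

0.003441


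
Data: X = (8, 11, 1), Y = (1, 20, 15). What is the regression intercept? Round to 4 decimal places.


a = ybar - b*xbar, where b = sum((xi-xbar)(yi-ybar)) / sum((xi-xbar)^2)
n = 3, xbar = 20/3 ≈ 6.666667, ybar = 36/3 = 12
Sxy = sum((xi-xbar)(yi-ybar)) = 3
Sxx = sum((xi-xbar)^2) = 158/3 ≈ 52.666667
b = Sxy / Sxx = 9/158 ≈ 0.056962
a = 12 - 0.056962 * 6.666667 = 918/79 ≈ 11.620253

11.6203


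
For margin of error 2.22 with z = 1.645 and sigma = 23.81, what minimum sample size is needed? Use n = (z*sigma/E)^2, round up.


z*sigma/E = 1.645 * 23.81 / 2.22 ≈ 17.642995
(z*sigma/E)^2 ≈ 311.275290
round up: n = 312

312


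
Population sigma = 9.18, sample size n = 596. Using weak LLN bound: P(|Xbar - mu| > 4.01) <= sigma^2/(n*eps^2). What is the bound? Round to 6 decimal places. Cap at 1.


bound = min(1, sigma^2/(n*eps^2))
sigma^2 = 9.18^2 = 84.2724
n*eps^2 = 596 * 4.01^2 = 596 * 16.0801 = 9583.7396
sigma^2/(n*eps^2) = 84.2724 / 9583.7396 ≈ 0.00879327

0.008793


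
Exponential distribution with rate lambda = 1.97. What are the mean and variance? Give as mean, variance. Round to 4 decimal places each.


mean = 1/lam, var = 1/lam^2
mean = 1 / 1.97 = 100/197 ≈ 0.507614
lam^2 = 1.97^2 = 3.8809
var = 1 / 3.8809 ≈ 0.257672

0.5076, 0.2577


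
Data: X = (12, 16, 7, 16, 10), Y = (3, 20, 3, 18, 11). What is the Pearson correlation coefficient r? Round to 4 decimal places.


r = sum((xi-xbar)(yi-ybar)) / sqrt(sum((xi-xbar)^2) * sum((yi-ybar)^2))
n = 5, xbar = 61/5 = 12.2, ybar = 55/5 = 11
Sxy = sum((xi-xbar)(yi-ybar)) = 104
Sxx = sum((xi-xbar)^2) = 60.8
Syy = sum((yi-ybar)^2) = 258
sqrt(Sxx*Syy) ≈ 125.245359
r = Sxy / sqrt(Sxx*Syy) = 104 / 125.245359 ≈ 0.830370

0.8304


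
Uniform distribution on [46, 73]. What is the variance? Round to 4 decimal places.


Var = (b-a)^2 / 12
(b-a)^2 = (73 - 46)^2 = 729
Var = 729/12 = 60.75

60.7500


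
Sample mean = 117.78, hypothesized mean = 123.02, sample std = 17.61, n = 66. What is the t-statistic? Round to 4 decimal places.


t = (xbar - mu0) / (s/sqrt(n))
xbar - mu0 = 117.78 - 123.02 = -5.24
sqrt(66) ≈ 8.12403840
s/sqrt(n) = 17.61 / 8.12403840 ≈ 2.16764116
t = -5.24 / 2.16764116 ≈ -2.417374

-2.4174


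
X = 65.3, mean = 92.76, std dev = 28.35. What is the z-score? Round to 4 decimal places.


z = (X - mu) / sigma
X - mu = 65.3 - 92.76 = -27.46
z = -27.46 / 28.35 = -2746/2835 ≈ -0.968607

-0.9686


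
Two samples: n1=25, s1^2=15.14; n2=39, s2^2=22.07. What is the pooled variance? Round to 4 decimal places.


sp^2 = ((n1-1)*s1^2 + (n2-1)*s2^2)/(n1+n2-2)
(n1-1)*s1^2 = 24 * 15.14 = 363.36
(n2-1)*s2^2 = 38 * 22.07 = 838.66
numerator = 363.36 + 838.66 = 1202.02
n1+n2-2 = 62
sp^2 = 1202.02 / 62 = 60101/3100 ≈ 19.387419

19.3874


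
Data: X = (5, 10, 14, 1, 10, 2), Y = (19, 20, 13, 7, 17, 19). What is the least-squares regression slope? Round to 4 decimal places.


b = sum((xi-xbar)(yi-ybar)) / sum((xi-xbar)^2)
n = 6, xbar = 42/6 = 7, ybar = 95/6 ≈ 15.833333
Sxy = sum((xi-xbar)(yi-ybar)) = 27
Sxx = sum((xi-xbar)^2) = 132
b = Sxy / Sxx = 9/44 ≈ 0.204545

0.2045


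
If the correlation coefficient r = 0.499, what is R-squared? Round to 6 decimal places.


R^2 = r^2 = (0.499)^2 = 0.249001

0.249001


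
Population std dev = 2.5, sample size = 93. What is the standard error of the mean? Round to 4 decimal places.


SE = sigma / sqrt(n)
sqrt(93) ≈ 9.643651
SE = 2.5 / 9.643651 ≈ 0.259238

0.2592


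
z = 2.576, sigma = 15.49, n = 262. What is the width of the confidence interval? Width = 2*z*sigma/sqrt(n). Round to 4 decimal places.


width = 2*z*sigma/sqrt(n)
2*z*sigma = 2 * 2.576 * 15.49 = 79.80448
sqrt(262) ≈ 16.186414
width = 79.80448 / 16.186414 ≈ 4.930337

4.9303


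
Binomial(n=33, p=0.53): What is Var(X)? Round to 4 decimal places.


Var = n*p*(1-p) = 33 * 0.53 * 0.47 = 8.2203

8.2203


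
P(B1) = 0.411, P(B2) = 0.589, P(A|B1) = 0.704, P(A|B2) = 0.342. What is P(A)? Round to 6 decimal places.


P(A) = P(A|B1)*P(B1) + P(A|B2)*P(B2)
P(A|B1)*P(B1) = 0.704 * 0.411 = 0.289344
P(A|B2)*P(B2) = 0.342 * 0.589 = 0.201438
P(A) = 0.289344 + 0.201438 = 0.490782

0.490782


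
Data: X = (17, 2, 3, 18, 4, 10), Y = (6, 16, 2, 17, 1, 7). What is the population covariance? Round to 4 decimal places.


Cov = (1/n)*sum((xi-xbar)(yi-ybar))
n = 6, xbar = 54/6 = 9, ybar = 49/6 ≈ 8.166667
sum((xi-xbar)(yi-ybar)) = 79
Cov = 79 / 6 = 79/6 ≈ 13.166667

13.1667


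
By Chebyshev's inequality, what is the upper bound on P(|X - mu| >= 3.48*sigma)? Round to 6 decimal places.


P <= 1/k^2
k^2 = 3.48^2 = 12.1104
1/k^2 = 1 / 12.1104 = 625/7569 ≈ 0.08257366

0.082574


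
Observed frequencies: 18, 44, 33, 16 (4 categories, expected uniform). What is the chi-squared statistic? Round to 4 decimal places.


chi2 = sum((O-E)^2/E), E = total/4
total = 111, E = 111/4 = 27.75
(18 - 27.75)^2 / 27.75 = 95.0625 / 27.75 = 507/148 ≈ 3.425676
(44 - 27.75)^2 / 27.75 = 264.0625 / 27.75 = 4225/444 ≈ 9.515766
(33 - 27.75)^2 / 27.75 = 27.5625 / 27.75 = 147/148 ≈ 0.993243
(16 - 27.75)^2 / 27.75 = 138.0625 / 27.75 = 2209/444 ≈ 4.975225
chi2 = 2099/111 ≈ 18.909910

18.9099


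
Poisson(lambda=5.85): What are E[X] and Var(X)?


E[X] = Var(X) = lambda = 5.85

5.85, 5.85


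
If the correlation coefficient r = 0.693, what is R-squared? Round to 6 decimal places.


R^2 = r^2 = (0.693)^2 = 0.480249

0.480249


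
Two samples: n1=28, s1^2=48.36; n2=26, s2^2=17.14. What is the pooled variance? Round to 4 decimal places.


sp^2 = ((n1-1)*s1^2 + (n2-1)*s2^2)/(n1+n2-2)
(n1-1)*s1^2 = 27 * 48.36 = 1305.72
(n2-1)*s2^2 = 25 * 17.14 = 428.5
numerator = 1305.72 + 428.5 = 1734.22
n1+n2-2 = 52
sp^2 = 1734.22 / 52 = 86711/2600 ≈ 33.350385

33.3504


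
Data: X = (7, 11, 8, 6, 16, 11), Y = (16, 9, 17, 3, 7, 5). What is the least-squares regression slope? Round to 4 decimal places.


b = sum((xi-xbar)(yi-ybar)) / sum((xi-xbar)^2)
n = 6, xbar = 59/6 ≈ 9.833333, ybar = 57/6 = 9.5
Sxy = sum((xi-xbar)(yi-ybar)) = -28.5
Sxx = sum((xi-xbar)^2) = 401/6 ≈ 66.833333
b = Sxy / Sxx = -171/401 ≈ -0.426434

-0.4264


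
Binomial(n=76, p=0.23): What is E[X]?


E[X] = n*p = 76 * 0.23 = 17.48

17.48


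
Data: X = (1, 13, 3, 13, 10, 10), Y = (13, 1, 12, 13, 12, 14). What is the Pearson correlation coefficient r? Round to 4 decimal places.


r = sum((xi-xbar)(yi-ybar)) / sqrt(sum((xi-xbar)^2) * sum((yi-ybar)^2))
n = 6, xbar = 50/6 = 25/3 ≈ 8.333333, ybar = 65/6 ≈ 10.833333
Sxy = sum((xi-xbar)(yi-ybar)) = -152/3 ≈ -50.666667
Sxx = sum((xi-xbar)^2) = 394/3 ≈ 131.333333
Syy = sum((yi-ybar)^2) = 713/6 ≈ 118.833333
sqrt(Sxx*Syy) ≈ 124.927090
r = Sxy / sqrt(Sxx*Syy) = -50.666667 / 124.927090 ≈ -0.405570

-0.4056


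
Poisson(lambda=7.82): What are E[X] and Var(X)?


E[X] = Var(X) = lambda = 7.82

7.82, 7.82


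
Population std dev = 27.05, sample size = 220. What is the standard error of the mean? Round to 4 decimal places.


SE = sigma / sqrt(n)
sqrt(220) ≈ 14.832397
SE = 27.05 / 14.832397 ≈ 1.823711

1.8237


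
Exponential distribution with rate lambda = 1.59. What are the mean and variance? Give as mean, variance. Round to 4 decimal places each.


mean = 1/lam, var = 1/lam^2
mean = 1 / 1.59 = 100/159 ≈ 0.628931
lam^2 = 1.59^2 = 2.5281
var = 1 / 2.5281 ≈ 0.395554

0.6289, 0.3956


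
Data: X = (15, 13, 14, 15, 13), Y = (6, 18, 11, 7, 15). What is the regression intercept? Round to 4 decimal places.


a = ybar - b*xbar, where b = sum((xi-xbar)(yi-ybar)) / sum((xi-xbar)^2)
n = 5, xbar = 70/5 = 14, ybar = 57/5 = 11.4
Sxy = sum((xi-xbar)(yi-ybar)) = -20
Sxx = sum((xi-xbar)^2) = 4
b = Sxy / Sxx = -5
a = 11.4 - (-5) * 14 = 81.4

81.4000


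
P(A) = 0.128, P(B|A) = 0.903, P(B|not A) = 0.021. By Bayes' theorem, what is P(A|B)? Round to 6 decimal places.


P(A|B) = P(B|A)*P(A) / P(B), P(B) = P(B|A)*P(A) + P(B|not A)*P(not A)
P(B|A)*P(A) = 0.903 * 0.128 = 0.115584
P(B|not A)*P(not A) = 0.021 * 0.872 = 0.018312
P(B) = 0.115584 + 0.018312 = 0.133896
P(A|B) = 0.115584 / 0.133896 = 688/797 ≈ 0.86323714

0.863237


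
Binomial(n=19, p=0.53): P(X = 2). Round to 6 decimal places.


P = C(n,k) * p^k * (1-p)^(n-k)
C(19,2) = 171
p^k = 0.53^2 = 0.2809
(1-p)^(n-k) = 0.47^17 ≈ 0.000002664794
P = 171 * 0.2809 * 0.000002664794 ≈ 0.000128

0.000128


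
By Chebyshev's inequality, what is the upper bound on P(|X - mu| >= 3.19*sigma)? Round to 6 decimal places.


P <= 1/k^2
k^2 = 3.19^2 = 10.1761
1/k^2 = 1 / 10.1761 ≈ 0.09826947

0.098269


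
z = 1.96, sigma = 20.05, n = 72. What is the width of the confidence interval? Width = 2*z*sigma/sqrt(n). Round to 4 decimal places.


width = 2*z*sigma/sqrt(n)
2*z*sigma = 2 * 1.96 * 20.05 = 78.596
sqrt(72) ≈ 8.485281
width = 78.596 / 8.485281 ≈ 9.262627

9.2626


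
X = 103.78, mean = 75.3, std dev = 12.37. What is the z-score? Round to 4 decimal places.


z = (X - mu) / sigma
X - mu = 103.78 - 75.3 = 28.48
z = 28.48 / 12.37 = 2848/1237 ≈ 2.302344

2.3023


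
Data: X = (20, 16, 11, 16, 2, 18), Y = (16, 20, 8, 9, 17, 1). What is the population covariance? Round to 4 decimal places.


Cov = (1/n)*sum((xi-xbar)(yi-ybar))
n = 6, xbar = 83/6 ≈ 13.833333, ybar = 71/6 ≈ 11.833333
sum((xi-xbar)(yi-ybar)) = -349/6 ≈ -58.166667
Cov = -58.166667 / 6 = -349/36 ≈ -9.694444

-9.6944


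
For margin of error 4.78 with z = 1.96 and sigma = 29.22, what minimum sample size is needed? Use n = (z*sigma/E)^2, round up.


z*sigma/E = 1.96 * 29.22 / 4.78 = 71589/5975 ≈ 11.981423
(z*sigma/E)^2 ≈ 143.554487
round up: n = 144

144


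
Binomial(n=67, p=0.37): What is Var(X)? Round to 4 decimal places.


Var = n*p*(1-p) = 67 * 0.37 * 0.63 = 15.6177

15.6177


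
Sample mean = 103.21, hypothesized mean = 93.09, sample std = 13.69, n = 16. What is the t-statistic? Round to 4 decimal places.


t = (xbar - mu0) / (s/sqrt(n))
xbar - mu0 = 103.21 - 93.09 = 10.12
sqrt(16) = 4
s/sqrt(n) = 13.69 / 4 = 3.4225
t = 10.12 / 3.4225 = 4048/1369 ≈ 2.956903

2.9569


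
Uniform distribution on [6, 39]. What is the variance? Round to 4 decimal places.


Var = (b-a)^2 / 12
(b-a)^2 = (39 - 6)^2 = 1089
Var = 1089/12 = 90.75

90.7500


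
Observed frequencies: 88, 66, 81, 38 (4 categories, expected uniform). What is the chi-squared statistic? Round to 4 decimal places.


chi2 = sum((O-E)^2/E), E = total/4
total = 273, E = 273/4 = 68.25
(88 - 68.25)^2 / 68.25 = 390.0625 / 68.25 = 6241/1092 ≈ 5.715201
(66 - 68.25)^2 / 68.25 = 5.0625 / 68.25 = 27/364 ≈ 0.074176
(81 - 68.25)^2 / 68.25 = 162.5625 / 68.25 = 867/364 ≈ 2.381868
(38 - 68.25)^2 / 68.25 = 915.0625 / 68.25 = 14641/1092 ≈ 13.407509
chi2 = 5891/273 ≈ 21.578755

21.5788


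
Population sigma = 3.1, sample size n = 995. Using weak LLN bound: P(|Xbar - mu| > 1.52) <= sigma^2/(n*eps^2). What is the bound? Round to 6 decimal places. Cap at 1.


bound = min(1, sigma^2/(n*eps^2))
sigma^2 = 3.1^2 = 9.61
n*eps^2 = 995 * 1.52^2 = 995 * 2.3104 = 2298.848
sigma^2/(n*eps^2) = 9.61 / 2298.848 ≈ 0.00418035

0.004180


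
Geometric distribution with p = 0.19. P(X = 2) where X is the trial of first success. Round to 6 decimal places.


P = (1-p)^(k-1) * p
(1-p)^(k-1) = 0.81^1 = 0.81
P = 0.81 * 0.19 = 0.1539

0.153900


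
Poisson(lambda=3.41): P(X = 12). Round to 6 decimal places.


P = e^(-lam) * lam^k / k!
e^(-3.41) ≈ 0.03304120
lam^k = 3.41^12 ≈ 2472023.231929
k! = 12! = 479001600
P = 0.03304120 * 2472023.231929 / 479001600 ≈ 0.000171

0.000171


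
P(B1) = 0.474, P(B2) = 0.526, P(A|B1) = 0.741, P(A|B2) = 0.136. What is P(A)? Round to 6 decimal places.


P(A) = P(A|B1)*P(B1) + P(A|B2)*P(B2)
P(A|B1)*P(B1) = 0.741 * 0.474 = 0.351234
P(A|B2)*P(B2) = 0.136 * 0.526 = 0.071536
P(A) = 0.351234 + 0.071536 = 0.42277

0.422770


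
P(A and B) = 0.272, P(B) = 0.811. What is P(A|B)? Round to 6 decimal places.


P(A|B) = P(A and B) / P(B) = 0.272 / 0.811 = 272/811 ≈ 0.33538841

0.335388


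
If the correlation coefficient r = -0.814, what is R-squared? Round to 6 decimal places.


R^2 = r^2 = (-0.814)^2 = 0.662596

0.662596


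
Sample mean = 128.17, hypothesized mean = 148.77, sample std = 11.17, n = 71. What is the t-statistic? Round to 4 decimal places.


t = (xbar - mu0) / (s/sqrt(n))
xbar - mu0 = 128.17 - 148.77 = -20.6
sqrt(71) ≈ 8.42614977
s/sqrt(n) = 11.17 / 8.42614977 ≈ 1.32563511
t = -20.6 / 1.32563511 ≈ -15.539721

-15.5397


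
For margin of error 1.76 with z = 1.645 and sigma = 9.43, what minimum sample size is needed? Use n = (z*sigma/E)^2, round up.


z*sigma/E = 1.645 * 9.43 / 1.76 ≈ 8.813835
(z*sigma/E)^2 ≈ 77.683691
round up: n = 78

78


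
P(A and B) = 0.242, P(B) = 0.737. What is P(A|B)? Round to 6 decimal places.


P(A|B) = P(A and B) / P(B) = 0.242 / 0.737 = 22/67 ≈ 0.32835821

0.328358


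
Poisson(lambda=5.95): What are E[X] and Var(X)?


E[X] = Var(X) = lambda = 5.95

5.95, 5.95


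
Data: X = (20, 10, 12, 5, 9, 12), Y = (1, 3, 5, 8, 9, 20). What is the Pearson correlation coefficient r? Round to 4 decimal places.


r = sum((xi-xbar)(yi-ybar)) / sqrt(sum((xi-xbar)^2) * sum((yi-ybar)^2))
n = 6, xbar = 68/6 = 34/3 ≈ 11.333333, ybar = 46/6 = 23/3 ≈ 7.666667
Sxy = sum((xi-xbar)(yi-ybar)) = -151/3 ≈ -50.333333
Sxx = sum((xi-xbar)^2) = 370/3 ≈ 123.333333
Syy = sum((yi-ybar)^2) = 682/3 ≈ 227.333333
sqrt(Sxx*Syy) ≈ 167.444850
r = Sxy / sqrt(Sxx*Syy) = -50.333333 / 167.444850 ≈ -0.300596

-0.3006


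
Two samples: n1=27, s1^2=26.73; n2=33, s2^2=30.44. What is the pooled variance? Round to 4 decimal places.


sp^2 = ((n1-1)*s1^2 + (n2-1)*s2^2)/(n1+n2-2)
(n1-1)*s1^2 = 26 * 26.73 = 694.98
(n2-1)*s2^2 = 32 * 30.44 = 974.08
numerator = 694.98 + 974.08 = 1669.06
n1+n2-2 = 58
sp^2 = 1669.06 / 58 = 83453/2900 ≈ 28.776897

28.7769


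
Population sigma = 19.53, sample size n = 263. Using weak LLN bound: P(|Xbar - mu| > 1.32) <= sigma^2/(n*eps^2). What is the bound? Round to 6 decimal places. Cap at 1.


bound = min(1, sigma^2/(n*eps^2))
sigma^2 = 19.53^2 = 381.4209
n*eps^2 = 263 * 1.32^2 = 263 * 1.7424 = 458.2512
sigma^2/(n*eps^2) = 381.4209 / 458.2512 ≈ 0.83234021

0.832340


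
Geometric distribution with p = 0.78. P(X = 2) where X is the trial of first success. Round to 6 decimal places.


P = (1-p)^(k-1) * p
(1-p)^(k-1) = 0.22^1 = 0.22
P = 0.22 * 0.78 = 0.1716

0.171600


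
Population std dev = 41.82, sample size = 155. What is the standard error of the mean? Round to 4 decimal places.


SE = sigma / sqrt(n)
sqrt(155) ≈ 12.449900
SE = 41.82 / 12.449900 ≈ 3.359063

3.3591


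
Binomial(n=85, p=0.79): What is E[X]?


E[X] = n*p = 85 * 0.79 = 67.15

67.15


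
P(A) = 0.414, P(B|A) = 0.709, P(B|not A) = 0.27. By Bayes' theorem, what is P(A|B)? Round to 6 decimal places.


P(A|B) = P(B|A)*P(A) / P(B), P(B) = P(B|A)*P(A) + P(B|not A)*P(not A)
P(B|A)*P(A) = 0.709 * 0.414 = 0.293526
P(B|not A)*P(not A) = 0.27 * 0.586 = 0.15822
P(B) = 0.293526 + 0.15822 = 0.451746
P(A|B) = 0.293526 / 0.451746 ≈ 0.64975894

0.649759


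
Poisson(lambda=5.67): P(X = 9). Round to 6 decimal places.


P = e^(-lam) * lam^k / k!
e^(-5.67) ≈ 0.003447865
lam^k = 5.67^9 ≈ 6056859.925583
k! = 9! = 362880
P = 0.003447865 * 6056859.925583 / 362880 ≈ 0.057549

0.057549


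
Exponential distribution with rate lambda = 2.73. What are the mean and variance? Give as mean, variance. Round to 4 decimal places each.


mean = 1/lam, var = 1/lam^2
mean = 1 / 2.73 = 100/273 ≈ 0.366300
lam^2 = 2.73^2 = 7.4529
var = 1 / 7.4529 ≈ 0.134176

0.3663, 0.1342


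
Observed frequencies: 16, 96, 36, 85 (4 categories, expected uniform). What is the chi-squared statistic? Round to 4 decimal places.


chi2 = sum((O-E)^2/E), E = total/4
total = 233, E = 233/4 = 58.25
(16 - 58.25)^2 / 58.25 = 1785.0625 / 58.25 = 28561/932 ≈ 30.644850
(96 - 58.25)^2 / 58.25 = 1425.0625 / 58.25 = 22801/932 ≈ 24.464592
(36 - 58.25)^2 / 58.25 = 495.0625 / 58.25 = 7921/932 ≈ 8.498927
(85 - 58.25)^2 / 58.25 = 715.5625 / 58.25 = 11449/932 ≈ 12.284335
chi2 = 17683/233 ≈ 75.892704

75.8927


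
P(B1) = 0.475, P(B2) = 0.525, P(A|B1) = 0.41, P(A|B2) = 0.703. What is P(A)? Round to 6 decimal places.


P(A) = P(A|B1)*P(B1) + P(A|B2)*P(B2)
P(A|B1)*P(B1) = 0.41 * 0.475 = 0.19475
P(A|B2)*P(B2) = 0.703 * 0.525 = 0.369075
P(A) = 0.19475 + 0.369075 = 0.563825

0.563825


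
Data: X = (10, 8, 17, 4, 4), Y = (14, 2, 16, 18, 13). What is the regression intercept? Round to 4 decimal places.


a = ybar - b*xbar, where b = sum((xi-xbar)(yi-ybar)) / sum((xi-xbar)^2)
n = 5, xbar = 43/5 = 8.6, ybar = 63/5 = 12.6
Sxy = sum((xi-xbar)(yi-ybar)) = 10.2
Sxx = sum((xi-xbar)^2) = 115.2
b = Sxy / Sxx = 17/192 ≈ 0.088542
a = 12.6 - 0.088542 * 8.6 = 2273/192 ≈ 11.838542

11.8385


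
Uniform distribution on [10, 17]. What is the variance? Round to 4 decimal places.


Var = (b-a)^2 / 12
(b-a)^2 = (17 - 10)^2 = 49
Var = 49/12 ≈ 4.083333

4.0833


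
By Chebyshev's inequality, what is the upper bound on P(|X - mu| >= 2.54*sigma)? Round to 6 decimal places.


P <= 1/k^2
k^2 = 2.54^2 = 6.4516
1/k^2 = 1 / 6.4516 ≈ 0.15500031

0.155000


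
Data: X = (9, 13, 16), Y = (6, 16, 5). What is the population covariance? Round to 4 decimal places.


Cov = (1/n)*sum((xi-xbar)(yi-ybar))
n = 3, xbar = 38/3 ≈ 12.666667, ybar = 27/3 = 9
sum((xi-xbar)(yi-ybar)) = 0
Cov = 0 / 3 = 0

0.0000


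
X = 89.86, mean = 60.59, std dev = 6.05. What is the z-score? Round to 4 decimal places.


z = (X - mu) / sigma
X - mu = 89.86 - 60.59 = 29.27
z = 29.27 / 6.05 = 2927/605 ≈ 4.838017

4.8380


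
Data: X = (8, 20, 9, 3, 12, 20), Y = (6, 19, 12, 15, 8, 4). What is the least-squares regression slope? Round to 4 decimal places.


b = sum((xi-xbar)(yi-ybar)) / sum((xi-xbar)^2)
n = 6, xbar = 72/6 = 12, ybar = 64/6 = 32/3 ≈ 10.666667
Sxy = sum((xi-xbar)(yi-ybar)) = -11
Sxx = sum((xi-xbar)^2) = 234
b = Sxy / Sxx = -11/234 ≈ -0.047009

-0.0470


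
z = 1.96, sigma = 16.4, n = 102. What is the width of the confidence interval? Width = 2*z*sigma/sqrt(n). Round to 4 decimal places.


width = 2*z*sigma/sqrt(n)
2*z*sigma = 2 * 1.96 * 16.4 = 64.288
sqrt(102) ≈ 10.099505
width = 64.288 / 10.099505 ≈ 6.365461

6.3655


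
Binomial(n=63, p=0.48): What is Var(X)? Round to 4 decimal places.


Var = n*p*(1-p) = 63 * 0.48 * 0.52 = 15.7248

15.7248


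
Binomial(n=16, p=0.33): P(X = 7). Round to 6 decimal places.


P = C(n,k) * p^k * (1-p)^(n-k)
C(16,7) = 11440
p^k = 0.33^7 ≈ 0.0004261844
(1-p)^(n-k) = 0.67^9 ≈ 0.02720653
P = 11440 * 0.0004261844 * 0.02720653 ≈ 0.132647

0.132647


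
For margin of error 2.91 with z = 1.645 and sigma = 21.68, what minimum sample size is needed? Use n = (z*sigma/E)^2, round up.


z*sigma/E = 1.645 * 21.68 / 2.91 = 89159/7275 ≈ 12.255533
(z*sigma/E)^2 ≈ 150.198080
round up: n = 151

151


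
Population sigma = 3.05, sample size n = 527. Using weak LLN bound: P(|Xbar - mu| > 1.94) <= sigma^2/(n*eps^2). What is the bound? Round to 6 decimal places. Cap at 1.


bound = min(1, sigma^2/(n*eps^2))
sigma^2 = 3.05^2 = 9.3025
n*eps^2 = 527 * 1.94^2 = 527 * 3.7636 = 1983.4172
sigma^2/(n*eps^2) = 9.3025 / 1983.4172 ≈ 0.00469014

0.004690


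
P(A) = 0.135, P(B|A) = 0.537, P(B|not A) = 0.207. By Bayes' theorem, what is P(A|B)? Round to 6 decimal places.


P(A|B) = P(B|A)*P(A) / P(B), P(B) = P(B|A)*P(A) + P(B|not A)*P(not A)
P(B|A)*P(A) = 0.537 * 0.135 = 0.072495
P(B|not A)*P(not A) = 0.207 * 0.865 = 0.179055
P(B) = 0.072495 + 0.179055 = 0.25155
P(A|B) = 0.072495 / 0.25155 = 1611/5590 ≈ 0.28819320

0.288193


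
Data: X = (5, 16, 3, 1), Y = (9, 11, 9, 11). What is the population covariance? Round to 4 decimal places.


Cov = (1/n)*sum((xi-xbar)(yi-ybar))
n = 4, xbar = 25/4 = 6.25, ybar = 40/4 = 10
sum((xi-xbar)(yi-ybar)) = 9
Cov = 9 / 4 = 2.25

2.2500


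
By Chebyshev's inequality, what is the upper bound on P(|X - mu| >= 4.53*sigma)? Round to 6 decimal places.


P <= 1/k^2
k^2 = 4.53^2 = 20.5209
1/k^2 = 1 / 20.5209 ≈ 0.04873081

0.048731


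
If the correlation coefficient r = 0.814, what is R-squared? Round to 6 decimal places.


R^2 = r^2 = (0.814)^2 = 0.662596

0.662596


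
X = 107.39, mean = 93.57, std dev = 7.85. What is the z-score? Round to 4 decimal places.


z = (X - mu) / sigma
X - mu = 107.39 - 93.57 = 13.82
z = 13.82 / 7.85 = 1382/785 ≈ 1.760510

1.7605


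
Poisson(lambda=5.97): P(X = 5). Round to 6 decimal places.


P = e^(-lam) * lam^k / k!
e^(-5.97) ≈ 0.002554241
lam^k = 5.97^5 ≈ 7583.534304
k! = 5! = 120
P = 0.002554241 * 7583.534304 / 120 ≈ 0.161418

0.161418


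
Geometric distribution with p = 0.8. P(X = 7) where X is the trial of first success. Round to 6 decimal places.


P = (1-p)^(k-1) * p
(1-p)^(k-1) = 0.2^6 = 0.000064
P = 0.000064 * 0.8 = 0.0000512

0.000051


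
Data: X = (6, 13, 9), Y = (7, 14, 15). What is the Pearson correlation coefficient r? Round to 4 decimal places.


r = sum((xi-xbar)(yi-ybar)) / sqrt(sum((xi-xbar)^2) * sum((yi-ybar)^2))
n = 3, xbar = 28/3 ≈ 9.333333, ybar = 36/3 = 12
Sxy = sum((xi-xbar)(yi-ybar)) = 23
Sxx = sum((xi-xbar)^2) = 74/3 ≈ 24.666667
Syy = sum((yi-ybar)^2) = 38
sqrt(Sxx*Syy) ≈ 30.615900
r = Sxy / sqrt(Sxx*Syy) = 23 / 30.615900 ≈ 0.751244

0.7512


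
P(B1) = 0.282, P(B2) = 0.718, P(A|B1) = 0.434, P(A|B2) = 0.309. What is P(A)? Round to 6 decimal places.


P(A) = P(A|B1)*P(B1) + P(A|B2)*P(B2)
P(A|B1)*P(B1) = 0.434 * 0.282 = 0.122388
P(A|B2)*P(B2) = 0.309 * 0.718 = 0.221862
P(A) = 0.122388 + 0.221862 = 0.34425

0.344250


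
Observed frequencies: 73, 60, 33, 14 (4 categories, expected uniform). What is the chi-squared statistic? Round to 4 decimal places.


chi2 = sum((O-E)^2/E), E = total/4
total = 180, E = 180/4 = 45
(73 - 45)^2 / 45 = 784 / 45 = 784/45 ≈ 17.422222
(60 - 45)^2 / 45 = 225 / 45 = 5
(33 - 45)^2 / 45 = 144 / 45 = 3.2
(14 - 45)^2 / 45 = 961 / 45 = 961/45 ≈ 21.355556
chi2 = 2114/45 ≈ 46.977778

46.9778


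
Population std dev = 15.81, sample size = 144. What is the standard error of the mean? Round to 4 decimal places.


SE = sigma / sqrt(n)
sqrt(144) = 12
SE = 15.81 / 12 = 1.3175

1.3175


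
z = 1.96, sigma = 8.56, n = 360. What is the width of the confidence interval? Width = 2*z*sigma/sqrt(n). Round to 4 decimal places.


width = 2*z*sigma/sqrt(n)
2*z*sigma = 2 * 1.96 * 8.56 = 33.5552
sqrt(360) ≈ 18.973666
width = 33.5552 / 18.973666 ≈ 1.768514

1.7685


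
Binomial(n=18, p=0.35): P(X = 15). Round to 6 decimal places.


P = C(n,k) * p^k * (1-p)^(n-k)
C(18,15) = 816
p^k = 0.35^15 ≈ 0.0000001448841
(1-p)^(n-k) = 0.65^3 = 0.274625
P = 816 * 0.0000001448841 * 0.274625 ≈ 0.000032

0.000032


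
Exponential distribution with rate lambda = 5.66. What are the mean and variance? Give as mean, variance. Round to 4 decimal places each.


mean = 1/lam, var = 1/lam^2
mean = 1 / 5.66 = 50/283 ≈ 0.176678
lam^2 = 5.66^2 = 32.0356
var = 1 / 32.0356 ≈ 0.031215

0.1767, 0.0312


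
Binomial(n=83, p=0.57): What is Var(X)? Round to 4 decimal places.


Var = n*p*(1-p) = 83 * 0.57 * 0.43 = 20.3433

20.3433


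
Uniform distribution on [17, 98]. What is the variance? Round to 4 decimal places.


Var = (b-a)^2 / 12
(b-a)^2 = (98 - 17)^2 = 6561
Var = 6561/12 = 546.75

546.7500


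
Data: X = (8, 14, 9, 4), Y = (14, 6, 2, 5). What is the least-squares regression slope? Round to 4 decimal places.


b = sum((xi-xbar)(yi-ybar)) / sum((xi-xbar)^2)
n = 4, xbar = 35/4 = 8.75, ybar = 27/4 = 6.75
Sxy = sum((xi-xbar)(yi-ybar)) = -2.25
Sxx = sum((xi-xbar)^2) = 50.75
b = Sxy / Sxx = -9/203 ≈ -0.044335

-0.0443


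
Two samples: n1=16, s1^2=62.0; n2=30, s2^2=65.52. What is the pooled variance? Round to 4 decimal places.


sp^2 = ((n1-1)*s1^2 + (n2-1)*s2^2)/(n1+n2-2)
(n1-1)*s1^2 = 15 * 62.0 = 930
(n2-1)*s2^2 = 29 * 65.52 = 1900.08
numerator = 930 + 1900.08 = 2830.08
n1+n2-2 = 44
sp^2 = 2830.08 / 44 = 64.32

64.3200


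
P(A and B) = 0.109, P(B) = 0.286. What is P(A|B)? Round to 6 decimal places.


P(A|B) = P(A and B) / P(B) = 0.109 / 0.286 = 109/286 ≈ 0.38111888

0.381119


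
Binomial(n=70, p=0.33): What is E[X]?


E[X] = n*p = 70 * 0.33 = 23.1

23.1


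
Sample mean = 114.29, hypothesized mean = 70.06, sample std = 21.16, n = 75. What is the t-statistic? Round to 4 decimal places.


t = (xbar - mu0) / (s/sqrt(n))
xbar - mu0 = 114.29 - 70.06 = 44.23
sqrt(75) ≈ 8.66025404
s/sqrt(n) = 21.16 / 8.66025404 ≈ 2.44334634
t = 44.23 / 2.44334634 ≈ 18.102223

18.1022


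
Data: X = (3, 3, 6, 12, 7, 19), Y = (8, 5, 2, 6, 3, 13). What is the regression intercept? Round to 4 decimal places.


a = ybar - b*xbar, where b = sum((xi-xbar)(yi-ybar)) / sum((xi-xbar)^2)
n = 6, xbar = 50/6 = 25/3 ≈ 8.333333, ybar = 37/6 ≈ 6.166667
Sxy = sum((xi-xbar)(yi-ybar)) = 248/3 ≈ 82.666667
Sxx = sum((xi-xbar)^2) = 574/3 ≈ 191.333333
b = Sxy / Sxx = 124/287 ≈ 0.432056
a = 6.166667 - 0.432056 * 8.333333 = 1473/574 ≈ 2.566202

2.5662


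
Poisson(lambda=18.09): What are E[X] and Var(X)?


E[X] = Var(X) = lambda = 18.09

18.09, 18.09


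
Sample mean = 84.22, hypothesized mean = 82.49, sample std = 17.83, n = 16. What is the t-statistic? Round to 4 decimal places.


t = (xbar - mu0) / (s/sqrt(n))
xbar - mu0 = 84.22 - 82.49 = 1.73
sqrt(16) = 4
s/sqrt(n) = 17.83 / 4 = 4.4575
t = 1.73 / 4.4575 = 692/1783 ≈ 0.388110

0.3881


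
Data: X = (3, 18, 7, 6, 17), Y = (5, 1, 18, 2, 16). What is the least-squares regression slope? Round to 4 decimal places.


b = sum((xi-xbar)(yi-ybar)) / sum((xi-xbar)^2)
n = 5, xbar = 51/5 = 10.2, ybar = 42/5 = 8.4
Sxy = sum((xi-xbar)(yi-ybar)) = 14.6
Sxx = sum((xi-xbar)^2) = 186.8
b = Sxy / Sxx = 73/934 ≈ 0.078158

0.0782


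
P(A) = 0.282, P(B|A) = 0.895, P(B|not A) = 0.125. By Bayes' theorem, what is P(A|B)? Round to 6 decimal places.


P(A|B) = P(B|A)*P(A) / P(B), P(B) = P(B|A)*P(A) + P(B|not A)*P(not A)
P(B|A)*P(A) = 0.895 * 0.282 = 0.25239
P(B|not A)*P(not A) = 0.125 * 0.718 = 0.08975
P(B) = 0.25239 + 0.08975 = 0.34214
P(A|B) = 0.25239 / 0.34214 ≈ 0.73768048

0.737680
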